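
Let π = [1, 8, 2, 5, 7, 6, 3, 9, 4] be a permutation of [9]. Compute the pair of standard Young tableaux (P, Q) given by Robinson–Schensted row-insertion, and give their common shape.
P = [1, 2, 3, 4, 9] / [5, 6] / [7] / [8];  Q = [1, 2, 4, 5, 8] / [3, 9] / [6] / [7];  common shape = (5, 2, 1, 1)

Row-insert the values π_1, π_2, … into P one at a time, bumping the leftmost entry strictly greater than the inserted value down to the next row. The recording tableau Q records, in position (i, j), the step at which that cell was added to P.
  Insert 1 (step 1): P = [1];  Q = [1]
  Insert 8 (step 2): P = [1, 8];  Q = [1, 2]
  Insert 2 (step 3): P = [1, 2] / [8];  Q = [1, 2] / [3]
  Insert 5 (step 4): P = [1, 2, 5] / [8];  Q = [1, 2, 4] / [3]
  Insert 7 (step 5): P = [1, 2, 5, 7] / [8];  Q = [1, 2, 4, 5] / [3]
  Insert 6 (step 6): P = [1, 2, 5, 6] / [7] / [8];  Q = [1, 2, 4, 5] / [3] / [6]
  Insert 3 (step 7): P = [1, 2, 3, 6] / [5] / [7] / [8];  Q = [1, 2, 4, 5] / [3] / [6] / [7]
  Insert 9 (step 8): P = [1, 2, 3, 6, 9] / [5] / [7] / [8];  Q = [1, 2, 4, 5, 8] / [3] / [6] / [7]
  Insert 4 (step 9): P = [1, 2, 3, 4, 9] / [5, 6] / [7] / [8];  Q = [1, 2, 4, 5, 8] / [3, 9] / [6] / [7]
Final shape: (5, 2, 1, 1).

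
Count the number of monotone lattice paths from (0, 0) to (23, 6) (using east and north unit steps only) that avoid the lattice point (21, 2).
Number of paths = 471225

Total paths from (0, 0) to (23, 6): C(29, 23) = 475020. Paths through (21, 2): (paths (0, 0) → (21, 2)) × (paths (21, 2) → (23, 6)) = C(23, 21) · C(6, 2) = 253 · 15 = 3795. Avoidance count = 475020 − 3795 = 471225.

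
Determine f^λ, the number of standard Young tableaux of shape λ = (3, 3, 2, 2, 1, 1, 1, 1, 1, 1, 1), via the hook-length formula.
# SYT of shape (3, 3, 2, 2, 1, 1, 1, 1, 1, 1, 1) = 62832

Hook-length formula: f^λ = n! / Π hook(c), product over all cells c of the Young diagram. For λ = (3, 3, 2, 2, 1, 1, 1, 1, 1, 1, 1), n = 17 boxes. Hook lengths by row (left-to-right, top-to-bottom): [13, 5, 2]; [12, 4, 1]; [10, 2]; [9, 1]; [7]; [6]; [5]; [4]; [3]; [2]; [1]. Product of hooks = 5660928000. So f^λ = 17! / 5660928000 = 355687428096000 / 5660928000 = 62832.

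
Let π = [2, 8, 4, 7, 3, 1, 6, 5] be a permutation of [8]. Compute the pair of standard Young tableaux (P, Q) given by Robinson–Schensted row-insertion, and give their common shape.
P = [1, 3, 5] / [2, 6] / [4, 7] / [8];  Q = [1, 2, 4] / [3, 7] / [5, 8] / [6];  common shape = (3, 2, 2, 1)

Row-insert the values π_1, π_2, … into P one at a time, bumping the leftmost entry strictly greater than the inserted value down to the next row. The recording tableau Q records, in position (i, j), the step at which that cell was added to P.
  Insert 2 (step 1): P = [2];  Q = [1]
  Insert 8 (step 2): P = [2, 8];  Q = [1, 2]
  Insert 4 (step 3): P = [2, 4] / [8];  Q = [1, 2] / [3]
  Insert 7 (step 4): P = [2, 4, 7] / [8];  Q = [1, 2, 4] / [3]
  Insert 3 (step 5): P = [2, 3, 7] / [4] / [8];  Q = [1, 2, 4] / [3] / [5]
  Insert 1 (step 6): P = [1, 3, 7] / [2] / [4] / [8];  Q = [1, 2, 4] / [3] / [5] / [6]
  Insert 6 (step 7): P = [1, 3, 6] / [2, 7] / [4] / [8];  Q = [1, 2, 4] / [3, 7] / [5] / [6]
  Insert 5 (step 8): P = [1, 3, 5] / [2, 6] / [4, 7] / [8];  Q = [1, 2, 4] / [3, 7] / [5, 8] / [6]
Final shape: (3, 2, 2, 1).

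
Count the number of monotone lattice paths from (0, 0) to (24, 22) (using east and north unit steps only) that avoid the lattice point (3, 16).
Number of paths = 7890084280260

Total paths from (0, 0) to (24, 22): C(46, 24) = 7890371113950. Paths through (3, 16): (paths (0, 0) → (3, 16)) × (paths (3, 16) → (24, 22)) = C(19, 3) · C(27, 21) = 969 · 296010 = 286833690. Avoidance count = 7890371113950 − 286833690 = 7890084280260.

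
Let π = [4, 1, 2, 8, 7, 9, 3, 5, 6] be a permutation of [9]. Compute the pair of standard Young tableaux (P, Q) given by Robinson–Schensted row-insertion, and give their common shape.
P = [1, 2, 3, 5, 6] / [4, 7, 9] / [8];  Q = [1, 3, 4, 6, 9] / [2, 5, 8] / [7];  common shape = (5, 3, 1)

Row-insert the values π_1, π_2, … into P one at a time, bumping the leftmost entry strictly greater than the inserted value down to the next row. The recording tableau Q records, in position (i, j), the step at which that cell was added to P.
  Insert 4 (step 1): P = [4];  Q = [1]
  Insert 1 (step 2): P = [1] / [4];  Q = [1] / [2]
  Insert 2 (step 3): P = [1, 2] / [4];  Q = [1, 3] / [2]
  Insert 8 (step 4): P = [1, 2, 8] / [4];  Q = [1, 3, 4] / [2]
  Insert 7 (step 5): P = [1, 2, 7] / [4, 8];  Q = [1, 3, 4] / [2, 5]
  Insert 9 (step 6): P = [1, 2, 7, 9] / [4, 8];  Q = [1, 3, 4, 6] / [2, 5]
  Insert 3 (step 7): P = [1, 2, 3, 9] / [4, 7] / [8];  Q = [1, 3, 4, 6] / [2, 5] / [7]
  Insert 5 (step 8): P = [1, 2, 3, 5] / [4, 7, 9] / [8];  Q = [1, 3, 4, 6] / [2, 5, 8] / [7]
  Insert 6 (step 9): P = [1, 2, 3, 5, 6] / [4, 7, 9] / [8];  Q = [1, 3, 4, 6, 9] / [2, 5, 8] / [7]
Final shape: (5, 3, 1).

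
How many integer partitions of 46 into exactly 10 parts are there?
p(46, 10 parts) = 9418

Partitions of n into exactly k parts are in bijection with partitions of n − k into at most k parts (subtract 1 from each part). So p(46, exactly 10) = p(36, parts ≤ 10). Computing via the recurrence p(m, j) = p(m, j−1) + p(m−j, j) gives 9418.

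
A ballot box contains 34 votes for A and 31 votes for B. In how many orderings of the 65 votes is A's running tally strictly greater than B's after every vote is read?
Strict-lead orderings = 156802065535194912

Total orderings of the 65 votes with 34 for A: C(65, 34) = 3397378086595889760. By the Bertrand ballot formula (Cycle Lemma / reflection principle), the number of orderings in which A is strictly ahead of B throughout is (p − q)/(p + q) · C(p + q, p) = (34 − 31)/(34 + 31) · 3397378086595889760 = 156802065535194912.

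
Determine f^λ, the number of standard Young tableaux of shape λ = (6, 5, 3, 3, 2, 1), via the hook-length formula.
# SYT of shape (6, 5, 3, 3, 2, 1) = 214988800

Hook-length formula: f^λ = n! / Π hook(c), product over all cells c of the Young diagram. For λ = (6, 5, 3, 3, 2, 1), n = 20 boxes. Hook lengths by row (left-to-right, top-to-bottom): [11, 9, 7, 4, 3, 1]; [9, 7, 5, 2, 1]; [6, 4, 2]; [5, 3, 1]; [3, 1]; [1]. Product of hooks = 11316412800. So f^λ = 20! / 11316412800 = 2432902008176640000 / 11316412800 = 214988800.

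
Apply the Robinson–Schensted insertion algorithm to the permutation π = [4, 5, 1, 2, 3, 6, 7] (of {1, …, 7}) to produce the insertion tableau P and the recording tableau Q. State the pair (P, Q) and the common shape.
P = [1, 2, 3, 6, 7] / [4, 5];  Q = [1, 2, 5, 6, 7] / [3, 4];  common shape = (5, 2)

Row-insert the values π_1, π_2, … into P one at a time, bumping the leftmost entry strictly greater than the inserted value down to the next row. The recording tableau Q records, in position (i, j), the step at which that cell was added to P.
  Insert 4 (step 1): P = [4];  Q = [1]
  Insert 5 (step 2): P = [4, 5];  Q = [1, 2]
  Insert 1 (step 3): P = [1, 5] / [4];  Q = [1, 2] / [3]
  Insert 2 (step 4): P = [1, 2] / [4, 5];  Q = [1, 2] / [3, 4]
  Insert 3 (step 5): P = [1, 2, 3] / [4, 5];  Q = [1, 2, 5] / [3, 4]
  Insert 6 (step 6): P = [1, 2, 3, 6] / [4, 5];  Q = [1, 2, 5, 6] / [3, 4]
  Insert 7 (step 7): P = [1, 2, 3, 6, 7] / [4, 5];  Q = [1, 2, 5, 6, 7] / [3, 4]
Final shape: (5, 2).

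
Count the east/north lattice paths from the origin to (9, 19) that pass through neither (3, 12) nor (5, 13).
Number of paths = 4613490

Inclusion–exclusion. Total paths: C(28, 9) = 6906900. Through P₁: C(15, 3)·C(13, 6) = 780780. Through P₂: C(18, 5)·C(10, 4) = 1799280. Since P₁ is strictly southwest of P₂, a monotone path through both must visit P₁ then P₂; paths through both = C(15, 3)·C(3, 2)·C(10, 4) = 286650. Avoid both = 6906900 − 780780 − 1799280 + 286650 = 4613490.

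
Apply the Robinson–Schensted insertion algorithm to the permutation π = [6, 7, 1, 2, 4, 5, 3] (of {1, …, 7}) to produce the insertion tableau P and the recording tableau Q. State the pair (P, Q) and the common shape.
P = [1, 2, 3, 5] / [4, 7] / [6];  Q = [1, 2, 5, 6] / [3, 4] / [7];  common shape = (4, 2, 1)

Row-insert the values π_1, π_2, … into P one at a time, bumping the leftmost entry strictly greater than the inserted value down to the next row. The recording tableau Q records, in position (i, j), the step at which that cell was added to P.
  Insert 6 (step 1): P = [6];  Q = [1]
  Insert 7 (step 2): P = [6, 7];  Q = [1, 2]
  Insert 1 (step 3): P = [1, 7] / [6];  Q = [1, 2] / [3]
  Insert 2 (step 4): P = [1, 2] / [6, 7];  Q = [1, 2] / [3, 4]
  Insert 4 (step 5): P = [1, 2, 4] / [6, 7];  Q = [1, 2, 5] / [3, 4]
  Insert 5 (step 6): P = [1, 2, 4, 5] / [6, 7];  Q = [1, 2, 5, 6] / [3, 4]
  Insert 3 (step 7): P = [1, 2, 3, 5] / [4, 7] / [6];  Q = [1, 2, 5, 6] / [3, 4] / [7]
Final shape: (4, 2, 1).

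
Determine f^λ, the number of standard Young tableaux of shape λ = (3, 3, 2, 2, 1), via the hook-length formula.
# SYT of shape (3, 3, 2, 2, 1) = 990

Hook-length formula: f^λ = n! / Π hook(c), product over all cells c of the Young diagram. For λ = (3, 3, 2, 2, 1), n = 11 boxes. Hook lengths by row (left-to-right, top-to-bottom): [7, 5, 2]; [6, 4, 1]; [4, 2]; [3, 1]; [1]. Product of hooks = 40320. So f^λ = 11! / 40320 = 39916800 / 40320 = 990.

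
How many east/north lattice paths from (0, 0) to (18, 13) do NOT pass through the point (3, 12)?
Number of paths = 206245795

Total paths from (0, 0) to (18, 13): C(31, 18) = 206253075. Paths through (3, 12): (paths (0, 0) → (3, 12)) × (paths (3, 12) → (18, 13)) = C(15, 3) · C(16, 15) = 455 · 16 = 7280. Avoidance count = 206253075 − 7280 = 206245795.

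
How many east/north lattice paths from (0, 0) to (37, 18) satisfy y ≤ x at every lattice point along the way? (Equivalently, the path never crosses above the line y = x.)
Number of paths = 75831424919250

By the reflection principle (André's argument), the number of monotone paths to (37, 18) with n ≤ m that never go above y = x is C(55, 37) − C(55, 38) = 144079707346575 − 68248282427325 = 75831424919250.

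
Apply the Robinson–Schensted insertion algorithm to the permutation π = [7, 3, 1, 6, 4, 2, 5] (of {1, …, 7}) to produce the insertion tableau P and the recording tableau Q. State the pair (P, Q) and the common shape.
P = [1, 2, 5] / [3, 4] / [6] / [7];  Q = [1, 4, 7] / [2, 5] / [3] / [6];  common shape = (3, 2, 1, 1)

Row-insert the values π_1, π_2, … into P one at a time, bumping the leftmost entry strictly greater than the inserted value down to the next row. The recording tableau Q records, in position (i, j), the step at which that cell was added to P.
  Insert 7 (step 1): P = [7];  Q = [1]
  Insert 3 (step 2): P = [3] / [7];  Q = [1] / [2]
  Insert 1 (step 3): P = [1] / [3] / [7];  Q = [1] / [2] / [3]
  Insert 6 (step 4): P = [1, 6] / [3] / [7];  Q = [1, 4] / [2] / [3]
  Insert 4 (step 5): P = [1, 4] / [3, 6] / [7];  Q = [1, 4] / [2, 5] / [3]
  Insert 2 (step 6): P = [1, 2] / [3, 4] / [6] / [7];  Q = [1, 4] / [2, 5] / [3] / [6]
  Insert 5 (step 7): P = [1, 2, 5] / [3, 4] / [6] / [7];  Q = [1, 4, 7] / [2, 5] / [3] / [6]
Final shape: (3, 2, 1, 1).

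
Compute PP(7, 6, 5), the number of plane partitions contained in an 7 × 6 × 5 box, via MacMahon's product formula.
PP(7, 6, 5) = 739309710568

Evaluate the triple product over i = 1..7, j = 1..6, k = 1..5. The factors are (2/1) · (3/2) · (4/3) · (5/4) · (6/5) · (3/2) · (4/3) · (5/4) · … (210 factors total). The numerators and denominators telescope so the product is an integer; carrying out the multiplication exactly gives PP(7, 6, 5) = 739309710568.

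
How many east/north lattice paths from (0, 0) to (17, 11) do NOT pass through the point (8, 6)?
Number of paths = 15462174

Total paths from (0, 0) to (17, 11): C(28, 17) = 21474180. Paths through (8, 6): (paths (0, 0) → (8, 6)) × (paths (8, 6) → (17, 11)) = C(14, 8) · C(14, 9) = 3003 · 2002 = 6012006. Avoidance count = 21474180 − 6012006 = 15462174.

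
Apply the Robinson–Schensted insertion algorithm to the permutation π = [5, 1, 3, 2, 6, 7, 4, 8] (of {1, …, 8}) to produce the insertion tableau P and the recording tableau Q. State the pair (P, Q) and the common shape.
P = [1, 2, 4, 7, 8] / [3, 6] / [5];  Q = [1, 3, 5, 6, 8] / [2, 7] / [4];  common shape = (5, 2, 1)

Row-insert the values π_1, π_2, … into P one at a time, bumping the leftmost entry strictly greater than the inserted value down to the next row. The recording tableau Q records, in position (i, j), the step at which that cell was added to P.
  Insert 5 (step 1): P = [5];  Q = [1]
  Insert 1 (step 2): P = [1] / [5];  Q = [1] / [2]
  Insert 3 (step 3): P = [1, 3] / [5];  Q = [1, 3] / [2]
  Insert 2 (step 4): P = [1, 2] / [3] / [5];  Q = [1, 3] / [2] / [4]
  Insert 6 (step 5): P = [1, 2, 6] / [3] / [5];  Q = [1, 3, 5] / [2] / [4]
  Insert 7 (step 6): P = [1, 2, 6, 7] / [3] / [5];  Q = [1, 3, 5, 6] / [2] / [4]
  Insert 4 (step 7): P = [1, 2, 4, 7] / [3, 6] / [5];  Q = [1, 3, 5, 6] / [2, 7] / [4]
  Insert 8 (step 8): P = [1, 2, 4, 7, 8] / [3, 6] / [5];  Q = [1, 3, 5, 6, 8] / [2, 7] / [4]
Final shape: (5, 2, 1).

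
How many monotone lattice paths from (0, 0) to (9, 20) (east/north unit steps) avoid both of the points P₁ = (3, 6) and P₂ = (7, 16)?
Number of paths = 4343070

Inclusion–exclusion. Total paths: C(29, 9) = 10015005. Through P₁: C(9, 3)·C(20, 6) = 3255840. Through P₂: C(23, 7)·C(6, 2) = 3677355. Since P₁ is strictly southwest of P₂, a monotone path through both must visit P₁ then P₂; paths through both = C(9, 3)·C(14, 4)·C(6, 2) = 1261260. Avoid both = 10015005 − 3255840 − 3677355 + 1261260 = 4343070.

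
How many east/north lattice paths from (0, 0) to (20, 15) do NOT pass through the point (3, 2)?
Number of paths = 2050344660

Total paths from (0, 0) to (20, 15): C(35, 20) = 3247943160. Paths through (3, 2): (paths (0, 0) → (3, 2)) × (paths (3, 2) → (20, 15)) = C(5, 3) · C(30, 17) = 10 · 119759850 = 1197598500. Avoidance count = 3247943160 − 1197598500 = 2050344660.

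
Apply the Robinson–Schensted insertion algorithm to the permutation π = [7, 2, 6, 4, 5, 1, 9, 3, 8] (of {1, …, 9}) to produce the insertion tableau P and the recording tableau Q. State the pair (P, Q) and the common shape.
P = [1, 3, 5, 8] / [2, 4, 9] / [6] / [7];  Q = [1, 3, 5, 7] / [2, 8, 9] / [4] / [6];  common shape = (4, 3, 1, 1)

Row-insert the values π_1, π_2, … into P one at a time, bumping the leftmost entry strictly greater than the inserted value down to the next row. The recording tableau Q records, in position (i, j), the step at which that cell was added to P.
  Insert 7 (step 1): P = [7];  Q = [1]
  Insert 2 (step 2): P = [2] / [7];  Q = [1] / [2]
  Insert 6 (step 3): P = [2, 6] / [7];  Q = [1, 3] / [2]
  Insert 4 (step 4): P = [2, 4] / [6] / [7];  Q = [1, 3] / [2] / [4]
  Insert 5 (step 5): P = [2, 4, 5] / [6] / [7];  Q = [1, 3, 5] / [2] / [4]
  Insert 1 (step 6): P = [1, 4, 5] / [2] / [6] / [7];  Q = [1, 3, 5] / [2] / [4] / [6]
  Insert 9 (step 7): P = [1, 4, 5, 9] / [2] / [6] / [7];  Q = [1, 3, 5, 7] / [2] / [4] / [6]
  Insert 3 (step 8): P = [1, 3, 5, 9] / [2, 4] / [6] / [7];  Q = [1, 3, 5, 7] / [2, 8] / [4] / [6]
  Insert 8 (step 9): P = [1, 3, 5, 8] / [2, 4, 9] / [6] / [7];  Q = [1, 3, 5, 7] / [2, 8, 9] / [4] / [6]
Final shape: (4, 3, 1, 1).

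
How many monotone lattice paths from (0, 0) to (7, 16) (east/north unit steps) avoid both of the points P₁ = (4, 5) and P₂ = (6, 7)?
Number of paths = 189693

Inclusion–exclusion. Total paths: C(23, 7) = 245157. Through P₁: C(9, 4)·C(14, 3) = 45864. Through P₂: C(13, 6)·C(10, 1) = 17160. Since P₁ is strictly southwest of P₂, a monotone path through both must visit P₁ then P₂; paths through both = C(9, 4)·C(4, 2)·C(10, 1) = 7560. Avoid both = 245157 − 45864 − 17160 + 7560 = 189693.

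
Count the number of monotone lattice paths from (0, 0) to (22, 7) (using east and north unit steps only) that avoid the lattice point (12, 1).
Number of paths = 1456676

Total paths from (0, 0) to (22, 7): C(29, 22) = 1560780. Paths through (12, 1): (paths (0, 0) → (12, 1)) × (paths (12, 1) → (22, 7)) = C(13, 12) · C(16, 10) = 13 · 8008 = 104104. Avoidance count = 1560780 − 104104 = 1456676.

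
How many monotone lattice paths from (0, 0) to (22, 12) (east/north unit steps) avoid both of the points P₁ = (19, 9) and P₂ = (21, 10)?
Number of paths = 339321645

Inclusion–exclusion. Total paths: C(34, 22) = 548354040. Through P₁: C(28, 19)·C(6, 3) = 138138000. Through P₂: C(31, 21)·C(3, 1) = 133056495. Since P₁ is strictly southwest of P₂, a monotone path through both must visit P₁ then P₂; paths through both = C(28, 19)·C(3, 2)·C(3, 1) = 62162100. Avoid both = 548354040 − 138138000 − 133056495 + 62162100 = 339321645.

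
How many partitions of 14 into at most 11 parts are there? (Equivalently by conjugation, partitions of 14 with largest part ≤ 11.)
p(14, parts ≤ 11) = 131

Partitions of 14 with all parts ≤ 11: 11+3, 11+2+1, 11+1+1+1, 10+4, 10+3+1, 10+2+2, 10+2+1+1, 10+1+1+1+1, 9+5, 9+4+1, 9+3+2, 9+3+1+1, 9+2+2+1, 9+2+1+1+1, 9+1+1+1+1+1, 8+6, 8+5+1, 8+4+2, 8+4+1+1, 8+3+3, 8+3+2+1, 8+3+1+1+1, 8+2+2+2, 8+2+2+1+1, 8+2+1+1+1+1, 8+1+1+1+1+1+1, 7+7, 7+6+1, 7+5+2, 7+5+1+1, … (131 total). Count = 131.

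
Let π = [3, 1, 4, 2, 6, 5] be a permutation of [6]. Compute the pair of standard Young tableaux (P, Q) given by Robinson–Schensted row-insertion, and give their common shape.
P = [1, 2, 5] / [3, 4, 6];  Q = [1, 3, 5] / [2, 4, 6];  common shape = (3, 3)

Row-insert the values π_1, π_2, … into P one at a time, bumping the leftmost entry strictly greater than the inserted value down to the next row. The recording tableau Q records, in position (i, j), the step at which that cell was added to P.
  Insert 3 (step 1): P = [3];  Q = [1]
  Insert 1 (step 2): P = [1] / [3];  Q = [1] / [2]
  Insert 4 (step 3): P = [1, 4] / [3];  Q = [1, 3] / [2]
  Insert 2 (step 4): P = [1, 2] / [3, 4];  Q = [1, 3] / [2, 4]
  Insert 6 (step 5): P = [1, 2, 6] / [3, 4];  Q = [1, 3, 5] / [2, 4]
  Insert 5 (step 6): P = [1, 2, 5] / [3, 4, 6];  Q = [1, 3, 5] / [2, 4, 6]
Final shape: (3, 3).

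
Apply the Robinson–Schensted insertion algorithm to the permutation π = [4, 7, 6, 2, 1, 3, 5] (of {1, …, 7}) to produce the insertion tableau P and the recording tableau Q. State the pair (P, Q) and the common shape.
P = [1, 3, 5] / [2, 6] / [4] / [7];  Q = [1, 2, 7] / [3, 6] / [4] / [5];  common shape = (3, 2, 1, 1)

Row-insert the values π_1, π_2, … into P one at a time, bumping the leftmost entry strictly greater than the inserted value down to the next row. The recording tableau Q records, in position (i, j), the step at which that cell was added to P.
  Insert 4 (step 1): P = [4];  Q = [1]
  Insert 7 (step 2): P = [4, 7];  Q = [1, 2]
  Insert 6 (step 3): P = [4, 6] / [7];  Q = [1, 2] / [3]
  Insert 2 (step 4): P = [2, 6] / [4] / [7];  Q = [1, 2] / [3] / [4]
  Insert 1 (step 5): P = [1, 6] / [2] / [4] / [7];  Q = [1, 2] / [3] / [4] / [5]
  Insert 3 (step 6): P = [1, 3] / [2, 6] / [4] / [7];  Q = [1, 2] / [3, 6] / [4] / [5]
  Insert 5 (step 7): P = [1, 3, 5] / [2, 6] / [4] / [7];  Q = [1, 2, 7] / [3, 6] / [4] / [5]
Final shape: (3, 2, 1, 1).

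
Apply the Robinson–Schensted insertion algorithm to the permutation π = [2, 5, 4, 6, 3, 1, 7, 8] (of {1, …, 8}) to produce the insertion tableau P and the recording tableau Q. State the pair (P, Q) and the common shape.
P = [1, 3, 6, 7, 8] / [2] / [4] / [5];  Q = [1, 2, 4, 7, 8] / [3] / [5] / [6];  common shape = (5, 1, 1, 1)

Row-insert the values π_1, π_2, … into P one at a time, bumping the leftmost entry strictly greater than the inserted value down to the next row. The recording tableau Q records, in position (i, j), the step at which that cell was added to P.
  Insert 2 (step 1): P = [2];  Q = [1]
  Insert 5 (step 2): P = [2, 5];  Q = [1, 2]
  Insert 4 (step 3): P = [2, 4] / [5];  Q = [1, 2] / [3]
  Insert 6 (step 4): P = [2, 4, 6] / [5];  Q = [1, 2, 4] / [3]
  Insert 3 (step 5): P = [2, 3, 6] / [4] / [5];  Q = [1, 2, 4] / [3] / [5]
  Insert 1 (step 6): P = [1, 3, 6] / [2] / [4] / [5];  Q = [1, 2, 4] / [3] / [5] / [6]
  Insert 7 (step 7): P = [1, 3, 6, 7] / [2] / [4] / [5];  Q = [1, 2, 4, 7] / [3] / [5] / [6]
  Insert 8 (step 8): P = [1, 3, 6, 7, 8] / [2] / [4] / [5];  Q = [1, 2, 4, 7, 8] / [3] / [5] / [6]
Final shape: (5, 1, 1, 1).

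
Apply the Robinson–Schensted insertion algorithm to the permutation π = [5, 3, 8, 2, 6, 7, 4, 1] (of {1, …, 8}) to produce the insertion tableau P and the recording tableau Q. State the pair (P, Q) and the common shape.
P = [1, 4, 7] / [2, 6] / [3, 8] / [5];  Q = [1, 3, 6] / [2, 5] / [4, 7] / [8];  common shape = (3, 2, 2, 1)

Row-insert the values π_1, π_2, … into P one at a time, bumping the leftmost entry strictly greater than the inserted value down to the next row. The recording tableau Q records, in position (i, j), the step at which that cell was added to P.
  Insert 5 (step 1): P = [5];  Q = [1]
  Insert 3 (step 2): P = [3] / [5];  Q = [1] / [2]
  Insert 8 (step 3): P = [3, 8] / [5];  Q = [1, 3] / [2]
  Insert 2 (step 4): P = [2, 8] / [3] / [5];  Q = [1, 3] / [2] / [4]
  Insert 6 (step 5): P = [2, 6] / [3, 8] / [5];  Q = [1, 3] / [2, 5] / [4]
  Insert 7 (step 6): P = [2, 6, 7] / [3, 8] / [5];  Q = [1, 3, 6] / [2, 5] / [4]
  Insert 4 (step 7): P = [2, 4, 7] / [3, 6] / [5, 8];  Q = [1, 3, 6] / [2, 5] / [4, 7]
  Insert 1 (step 8): P = [1, 4, 7] / [2, 6] / [3, 8] / [5];  Q = [1, 3, 6] / [2, 5] / [4, 7] / [8]
Final shape: (3, 2, 2, 1).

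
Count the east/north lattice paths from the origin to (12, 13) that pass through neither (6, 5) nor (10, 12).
Number of paths = 2330356

Inclusion–exclusion. Total paths: C(25, 12) = 5200300. Through P₁: C(11, 6)·C(14, 6) = 1387386. Through P₂: C(22, 10)·C(3, 2) = 1939938. Since P₁ is strictly southwest of P₂, a monotone path through both must visit P₁ then P₂; paths through both = C(11, 6)·C(11, 4)·C(3, 2) = 457380. Avoid both = 5200300 − 1387386 − 1939938 + 457380 = 2330356.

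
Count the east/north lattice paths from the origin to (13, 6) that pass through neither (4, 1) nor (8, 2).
Number of paths = 14602

Inclusion–exclusion. Total paths: C(19, 13) = 27132. Through P₁: C(5, 4)·C(14, 9) = 10010. Through P₂: C(10, 8)·C(9, 5) = 5670. Since P₁ is strictly southwest of P₂, a monotone path through both must visit P₁ then P₂; paths through both = C(5, 4)·C(5, 4)·C(9, 5) = 3150. Avoid both = 27132 − 10010 − 5670 + 3150 = 14602.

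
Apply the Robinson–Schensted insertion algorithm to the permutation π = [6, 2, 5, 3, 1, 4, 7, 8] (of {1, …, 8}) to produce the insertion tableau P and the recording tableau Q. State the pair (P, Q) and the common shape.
P = [1, 3, 4, 7, 8] / [2] / [5] / [6];  Q = [1, 3, 6, 7, 8] / [2] / [4] / [5];  common shape = (5, 1, 1, 1)

Row-insert the values π_1, π_2, … into P one at a time, bumping the leftmost entry strictly greater than the inserted value down to the next row. The recording tableau Q records, in position (i, j), the step at which that cell was added to P.
  Insert 6 (step 1): P = [6];  Q = [1]
  Insert 2 (step 2): P = [2] / [6];  Q = [1] / [2]
  Insert 5 (step 3): P = [2, 5] / [6];  Q = [1, 3] / [2]
  Insert 3 (step 4): P = [2, 3] / [5] / [6];  Q = [1, 3] / [2] / [4]
  Insert 1 (step 5): P = [1, 3] / [2] / [5] / [6];  Q = [1, 3] / [2] / [4] / [5]
  Insert 4 (step 6): P = [1, 3, 4] / [2] / [5] / [6];  Q = [1, 3, 6] / [2] / [4] / [5]
  Insert 7 (step 7): P = [1, 3, 4, 7] / [2] / [5] / [6];  Q = [1, 3, 6, 7] / [2] / [4] / [5]
  Insert 8 (step 8): P = [1, 3, 4, 7, 8] / [2] / [5] / [6];  Q = [1, 3, 6, 7, 8] / [2] / [4] / [5]
Final shape: (5, 1, 1, 1).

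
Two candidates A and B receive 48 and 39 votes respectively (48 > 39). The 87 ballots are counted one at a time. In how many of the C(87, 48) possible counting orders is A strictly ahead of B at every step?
Strict-lead orderings = 861092870892672675691350

Total orderings of the 87 votes with 48 for A: C(87, 48) = 8323897751962502531683050. By the Bertrand ballot formula (Cycle Lemma / reflection principle), the number of orderings in which A is strictly ahead of B throughout is (p − q)/(p + q) · C(p + q, p) = (48 − 39)/(48 + 39) · 8323897751962502531683050 = 861092870892672675691350.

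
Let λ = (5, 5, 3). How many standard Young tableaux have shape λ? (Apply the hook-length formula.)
# SYT of shape (5, 5, 3) = 3432

Hook-length formula: f^λ = n! / Π hook(c), product over all cells c of the Young diagram. For λ = (5, 5, 3), n = 13 boxes. Hook lengths by row (left-to-right, top-to-bottom): [7, 6, 5, 3, 2]; [6, 5, 4, 2, 1]; [3, 2, 1]. Product of hooks = 1814400. So f^λ = 13! / 1814400 = 6227020800 / 1814400 = 3432.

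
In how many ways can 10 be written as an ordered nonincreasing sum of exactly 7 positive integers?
p(10, 7 parts) = 3

Partitions of n into exactly k parts ↔ partitions of n − k into at most k parts (subtract 1 from each part). For n = 10, k = 7, the partitions are: 4+1+1+1+1+1+1, 3+2+1+1+1+1+1, 2+2+2+1+1+1+1. Count = 3.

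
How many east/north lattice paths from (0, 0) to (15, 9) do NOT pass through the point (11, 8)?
Number of paths = 929594

Total paths from (0, 0) to (15, 9): C(24, 15) = 1307504. Paths through (11, 8): (paths (0, 0) → (11, 8)) × (paths (11, 8) → (15, 9)) = C(19, 11) · C(5, 4) = 75582 · 5 = 377910. Avoidance count = 1307504 − 377910 = 929594.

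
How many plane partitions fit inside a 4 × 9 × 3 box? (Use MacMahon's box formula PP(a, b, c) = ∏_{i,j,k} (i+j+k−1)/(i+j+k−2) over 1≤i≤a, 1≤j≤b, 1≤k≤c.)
PP(4, 9, 3) = 13026013

Evaluate the triple product over i = 1..4, j = 1..9, k = 1..3. The factors are (2/1) · (3/2) · (4/3) · (3/2) · (4/3) · (5/4) · (4/3) · (5/4) · … (108 factors total). The numerators and denominators telescope so the product is an integer; carrying out the multiplication exactly gives PP(4, 9, 3) = 13026013.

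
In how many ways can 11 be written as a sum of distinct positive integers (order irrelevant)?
q(11) = 12

List partitions of 11 into distinct parts: 11, 10+1, 9+2, 8+3, 8+2+1, 7+4, 7+3+1, 6+5, 6+4+1, 6+3+2, 5+4+2, 5+3+2+1. There are q(11) = 12. (Euler: this equals the number of odd-part partitions of 11.)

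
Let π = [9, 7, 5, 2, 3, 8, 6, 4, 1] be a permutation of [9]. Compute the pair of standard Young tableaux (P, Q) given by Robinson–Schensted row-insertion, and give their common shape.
P = [1, 3, 4] / [2, 6] / [5, 8] / [7] / [9];  Q = [1, 5, 6] / [2, 7] / [3, 8] / [4] / [9];  common shape = (3, 2, 2, 1, 1)

Row-insert the values π_1, π_2, … into P one at a time, bumping the leftmost entry strictly greater than the inserted value down to the next row. The recording tableau Q records, in position (i, j), the step at which that cell was added to P.
  Insert 9 (step 1): P = [9];  Q = [1]
  Insert 7 (step 2): P = [7] / [9];  Q = [1] / [2]
  Insert 5 (step 3): P = [5] / [7] / [9];  Q = [1] / [2] / [3]
  Insert 2 (step 4): P = [2] / [5] / [7] / [9];  Q = [1] / [2] / [3] / [4]
  Insert 3 (step 5): P = [2, 3] / [5] / [7] / [9];  Q = [1, 5] / [2] / [3] / [4]
  Insert 8 (step 6): P = [2, 3, 8] / [5] / [7] / [9];  Q = [1, 5, 6] / [2] / [3] / [4]
  Insert 6 (step 7): P = [2, 3, 6] / [5, 8] / [7] / [9];  Q = [1, 5, 6] / [2, 7] / [3] / [4]
  Insert 4 (step 8): P = [2, 3, 4] / [5, 6] / [7, 8] / [9];  Q = [1, 5, 6] / [2, 7] / [3, 8] / [4]
  Insert 1 (step 9): P = [1, 3, 4] / [2, 6] / [5, 8] / [7] / [9];  Q = [1, 5, 6] / [2, 7] / [3, 8] / [4] / [9]
Final shape: (3, 2, 2, 1, 1).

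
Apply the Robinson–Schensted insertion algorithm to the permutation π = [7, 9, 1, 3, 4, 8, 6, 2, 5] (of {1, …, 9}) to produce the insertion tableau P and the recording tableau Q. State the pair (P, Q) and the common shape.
P = [1, 2, 4, 5] / [3, 6] / [7, 8] / [9];  Q = [1, 2, 5, 6] / [3, 4] / [7, 9] / [8];  common shape = (4, 2, 2, 1)

Row-insert the values π_1, π_2, … into P one at a time, bumping the leftmost entry strictly greater than the inserted value down to the next row. The recording tableau Q records, in position (i, j), the step at which that cell was added to P.
  Insert 7 (step 1): P = [7];  Q = [1]
  Insert 9 (step 2): P = [7, 9];  Q = [1, 2]
  Insert 1 (step 3): P = [1, 9] / [7];  Q = [1, 2] / [3]
  Insert 3 (step 4): P = [1, 3] / [7, 9];  Q = [1, 2] / [3, 4]
  Insert 4 (step 5): P = [1, 3, 4] / [7, 9];  Q = [1, 2, 5] / [3, 4]
  Insert 8 (step 6): P = [1, 3, 4, 8] / [7, 9];  Q = [1, 2, 5, 6] / [3, 4]
  Insert 6 (step 7): P = [1, 3, 4, 6] / [7, 8] / [9];  Q = [1, 2, 5, 6] / [3, 4] / [7]
  Insert 2 (step 8): P = [1, 2, 4, 6] / [3, 8] / [7] / [9];  Q = [1, 2, 5, 6] / [3, 4] / [7] / [8]
  Insert 5 (step 9): P = [1, 2, 4, 5] / [3, 6] / [7, 8] / [9];  Q = [1, 2, 5, 6] / [3, 4] / [7, 9] / [8]
Final shape: (4, 2, 2, 1).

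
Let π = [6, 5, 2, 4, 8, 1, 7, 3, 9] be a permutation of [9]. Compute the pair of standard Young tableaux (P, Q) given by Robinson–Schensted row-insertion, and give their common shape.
P = [1, 3, 7, 9] / [2, 4] / [5, 8] / [6];  Q = [1, 4, 5, 9] / [2, 7] / [3, 8] / [6];  common shape = (4, 2, 2, 1)

Row-insert the values π_1, π_2, … into P one at a time, bumping the leftmost entry strictly greater than the inserted value down to the next row. The recording tableau Q records, in position (i, j), the step at which that cell was added to P.
  Insert 6 (step 1): P = [6];  Q = [1]
  Insert 5 (step 2): P = [5] / [6];  Q = [1] / [2]
  Insert 2 (step 3): P = [2] / [5] / [6];  Q = [1] / [2] / [3]
  Insert 4 (step 4): P = [2, 4] / [5] / [6];  Q = [1, 4] / [2] / [3]
  Insert 8 (step 5): P = [2, 4, 8] / [5] / [6];  Q = [1, 4, 5] / [2] / [3]
  Insert 1 (step 6): P = [1, 4, 8] / [2] / [5] / [6];  Q = [1, 4, 5] / [2] / [3] / [6]
  Insert 7 (step 7): P = [1, 4, 7] / [2, 8] / [5] / [6];  Q = [1, 4, 5] / [2, 7] / [3] / [6]
  Insert 3 (step 8): P = [1, 3, 7] / [2, 4] / [5, 8] / [6];  Q = [1, 4, 5] / [2, 7] / [3, 8] / [6]
  Insert 9 (step 9): P = [1, 3, 7, 9] / [2, 4] / [5, 8] / [6];  Q = [1, 4, 5, 9] / [2, 7] / [3, 8] / [6]
Final shape: (4, 2, 2, 1).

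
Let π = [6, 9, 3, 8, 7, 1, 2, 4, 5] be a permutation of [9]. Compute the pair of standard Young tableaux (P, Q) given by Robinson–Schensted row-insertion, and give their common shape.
P = [1, 2, 4, 5] / [3, 7] / [6, 8] / [9];  Q = [1, 2, 8, 9] / [3, 4] / [5, 7] / [6];  common shape = (4, 2, 2, 1)

Row-insert the values π_1, π_2, … into P one at a time, bumping the leftmost entry strictly greater than the inserted value down to the next row. The recording tableau Q records, in position (i, j), the step at which that cell was added to P.
  Insert 6 (step 1): P = [6];  Q = [1]
  Insert 9 (step 2): P = [6, 9];  Q = [1, 2]
  Insert 3 (step 3): P = [3, 9] / [6];  Q = [1, 2] / [3]
  Insert 8 (step 4): P = [3, 8] / [6, 9];  Q = [1, 2] / [3, 4]
  Insert 7 (step 5): P = [3, 7] / [6, 8] / [9];  Q = [1, 2] / [3, 4] / [5]
  Insert 1 (step 6): P = [1, 7] / [3, 8] / [6] / [9];  Q = [1, 2] / [3, 4] / [5] / [6]
  Insert 2 (step 7): P = [1, 2] / [3, 7] / [6, 8] / [9];  Q = [1, 2] / [3, 4] / [5, 7] / [6]
  Insert 4 (step 8): P = [1, 2, 4] / [3, 7] / [6, 8] / [9];  Q = [1, 2, 8] / [3, 4] / [5, 7] / [6]
  Insert 5 (step 9): P = [1, 2, 4, 5] / [3, 7] / [6, 8] / [9];  Q = [1, 2, 8, 9] / [3, 4] / [5, 7] / [6]
Final shape: (4, 2, 2, 1).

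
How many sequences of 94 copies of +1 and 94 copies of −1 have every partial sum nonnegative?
C_94 = 239993345518077005168915776623476723006280827488229600

These ballot sequences are counted by the Catalan number C_n = (1/(n + 1)) · C(2n, n). For n = 94: C_94 = (1/95) · C(188, 94) = 22799367824217315491046998779230288685596678611381812000/95 = 239993345518077005168915776623476723006280827488229600.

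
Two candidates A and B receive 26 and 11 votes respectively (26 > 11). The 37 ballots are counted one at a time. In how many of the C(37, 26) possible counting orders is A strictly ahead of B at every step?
Strict-lead orderings = 346618440

Total orderings of the 37 votes with 26 for A: C(37, 26) = 854992152. By the Bertrand ballot formula (Cycle Lemma / reflection principle), the number of orderings in which A is strictly ahead of B throughout is (p − q)/(p + q) · C(p + q, p) = (26 − 11)/(26 + 11) · 854992152 = 346618440.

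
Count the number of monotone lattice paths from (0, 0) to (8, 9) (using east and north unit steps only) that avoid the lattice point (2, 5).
Number of paths = 19900

Total paths from (0, 0) to (8, 9): C(17, 8) = 24310. Paths through (2, 5): (paths (0, 0) → (2, 5)) × (paths (2, 5) → (8, 9)) = C(7, 2) · C(10, 6) = 21 · 210 = 4410. Avoidance count = 24310 − 4410 = 19900.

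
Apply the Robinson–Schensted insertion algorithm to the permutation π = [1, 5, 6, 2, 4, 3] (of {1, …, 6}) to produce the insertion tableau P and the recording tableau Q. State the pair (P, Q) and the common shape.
P = [1, 2, 3] / [4, 6] / [5];  Q = [1, 2, 3] / [4, 5] / [6];  common shape = (3, 2, 1)

Row-insert the values π_1, π_2, … into P one at a time, bumping the leftmost entry strictly greater than the inserted value down to the next row. The recording tableau Q records, in position (i, j), the step at which that cell was added to P.
  Insert 1 (step 1): P = [1];  Q = [1]
  Insert 5 (step 2): P = [1, 5];  Q = [1, 2]
  Insert 6 (step 3): P = [1, 5, 6];  Q = [1, 2, 3]
  Insert 2 (step 4): P = [1, 2, 6] / [5];  Q = [1, 2, 3] / [4]
  Insert 4 (step 5): P = [1, 2, 4] / [5, 6];  Q = [1, 2, 3] / [4, 5]
  Insert 3 (step 6): P = [1, 2, 3] / [4, 6] / [5];  Q = [1, 2, 3] / [4, 5] / [6]
Final shape: (3, 2, 1).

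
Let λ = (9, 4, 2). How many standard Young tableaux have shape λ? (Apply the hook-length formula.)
# SYT of shape (9, 4, 2) = 22113

Hook-length formula: f^λ = n! / Π hook(c), product over all cells c of the Young diagram. For λ = (9, 4, 2), n = 15 boxes. Hook lengths by row (left-to-right, top-to-bottom): [11, 10, 8, 7, 5, 4, 3, 2, 1]; [5, 4, 2, 1]; [2, 1]. Product of hooks = 59136000. So f^λ = 15! / 59136000 = 1307674368000 / 59136000 = 22113.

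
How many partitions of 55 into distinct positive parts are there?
q(55) = 6378

A partition into distinct parts is a strictly decreasing sequence summing to n. The recurrence d(n, m) = d(n, m−1) + d(n−m, m−1) (use part m at most once) with q(n) = d(n, n) gives q(55) = 6378. (Euler's theorem: # distinct-part partitions = # odd-part partitions.)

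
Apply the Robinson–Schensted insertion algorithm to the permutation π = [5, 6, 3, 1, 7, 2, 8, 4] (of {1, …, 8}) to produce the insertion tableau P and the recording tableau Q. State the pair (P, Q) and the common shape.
P = [1, 2, 4, 8] / [3, 6, 7] / [5];  Q = [1, 2, 5, 7] / [3, 6, 8] / [4];  common shape = (4, 3, 1)

Row-insert the values π_1, π_2, … into P one at a time, bumping the leftmost entry strictly greater than the inserted value down to the next row. The recording tableau Q records, in position (i, j), the step at which that cell was added to P.
  Insert 5 (step 1): P = [5];  Q = [1]
  Insert 6 (step 2): P = [5, 6];  Q = [1, 2]
  Insert 3 (step 3): P = [3, 6] / [5];  Q = [1, 2] / [3]
  Insert 1 (step 4): P = [1, 6] / [3] / [5];  Q = [1, 2] / [3] / [4]
  Insert 7 (step 5): P = [1, 6, 7] / [3] / [5];  Q = [1, 2, 5] / [3] / [4]
  Insert 2 (step 6): P = [1, 2, 7] / [3, 6] / [5];  Q = [1, 2, 5] / [3, 6] / [4]
  Insert 8 (step 7): P = [1, 2, 7, 8] / [3, 6] / [5];  Q = [1, 2, 5, 7] / [3, 6] / [4]
  Insert 4 (step 8): P = [1, 2, 4, 8] / [3, 6, 7] / [5];  Q = [1, 2, 5, 7] / [3, 6, 8] / [4]
Final shape: (4, 3, 1).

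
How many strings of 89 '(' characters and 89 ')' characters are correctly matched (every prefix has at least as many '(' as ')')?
C_89 = 254224158304000796523953440778841647086547372026600

These balanced parentheses are counted by the Catalan number C_n = (1/(n + 1)) · C(2n, n). For n = 89: C_89 = (1/90) · C(178, 89) = 22880174247360071687155809670095748237789263482394000/90 = 254224158304000796523953440778841647086547372026600.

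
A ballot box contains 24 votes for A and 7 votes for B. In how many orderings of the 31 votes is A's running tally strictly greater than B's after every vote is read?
Strict-lead orderings = 1442025

Total orderings of the 31 votes with 24 for A: C(31, 24) = 2629575. By the Bertrand ballot formula (Cycle Lemma / reflection principle), the number of orderings in which A is strictly ahead of B throughout is (p − q)/(p + q) · C(p + q, p) = (24 − 7)/(24 + 7) · 2629575 = 1442025.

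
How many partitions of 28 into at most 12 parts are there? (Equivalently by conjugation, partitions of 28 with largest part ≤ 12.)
p(28, parts ≤ 12) = 3036

Use the recurrence p(n, m) = p(n, m−1) + p(n−m, m): either the largest part is < m (count p(n, m−1)) or the largest part is exactly m (remove one copy of m, count p(n−m, m)). With p(0, ·) = 1 this gives p(28, parts ≤ 12) = 3036. (By conjugating Young diagrams, this also counts partitions of 28 into at most 12 parts.)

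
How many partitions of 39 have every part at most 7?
p(39, parts ≤ 7) = 5731

Use the recurrence p(n, m) = p(n, m−1) + p(n−m, m): either the largest part is < m (count p(n, m−1)) or the largest part is exactly m (remove one copy of m, count p(n−m, m)). With p(0, ·) = 1 this gives p(39, parts ≤ 7) = 5731. (By conjugating Young diagrams, this also counts partitions of 39 into at most 7 parts.)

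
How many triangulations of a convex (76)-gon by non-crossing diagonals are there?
C_74 = 311496878311103321137536291518809134027240

These polygon triangulations are counted by the Catalan number C_n = (1/(n + 1)) · C(2n, n). For n = 74: C_74 = (1/75) · C(148, 74) = 23362265873332749085315221863910685052043000/75 = 311496878311103321137536291518809134027240.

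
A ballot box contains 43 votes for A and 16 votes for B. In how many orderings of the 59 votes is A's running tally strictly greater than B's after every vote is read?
Strict-lead orderings = 50207556642705

Total orderings of the 59 votes with 43 for A: C(59, 43) = 109712808959985. By the Bertrand ballot formula (Cycle Lemma / reflection principle), the number of orderings in which A is strictly ahead of B throughout is (p − q)/(p + q) · C(p + q, p) = (43 − 16)/(43 + 16) · 109712808959985 = 50207556642705.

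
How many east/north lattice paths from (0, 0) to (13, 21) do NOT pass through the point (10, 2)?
Number of paths = 927882120

Total paths from (0, 0) to (13, 21): C(34, 13) = 927983760. Paths through (10, 2): (paths (0, 0) → (10, 2)) × (paths (10, 2) → (13, 21)) = C(12, 10) · C(22, 3) = 66 · 1540 = 101640. Avoidance count = 927983760 − 101640 = 927882120.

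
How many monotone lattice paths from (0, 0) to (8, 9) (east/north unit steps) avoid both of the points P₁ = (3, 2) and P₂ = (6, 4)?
Number of paths = 14080

Inclusion–exclusion. Total paths: C(17, 8) = 24310. Through P₁: C(5, 3)·C(12, 5) = 7920. Through P₂: C(10, 6)·C(7, 2) = 4410. Since P₁ is strictly southwest of P₂, a monotone path through both must visit P₁ then P₂; paths through both = C(5, 3)·C(5, 3)·C(7, 2) = 2100. Avoid both = 24310 − 7920 − 4410 + 2100 = 14080.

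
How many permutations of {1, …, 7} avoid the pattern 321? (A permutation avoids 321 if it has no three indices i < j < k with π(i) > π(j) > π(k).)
C_7 = 429

These 321-avoiding permutations are counted by the Catalan number C_n = (1/(n + 1)) · C(2n, n). For n = 7: C_7 = (1/8) · C(14, 7) = 3432/8 = 429.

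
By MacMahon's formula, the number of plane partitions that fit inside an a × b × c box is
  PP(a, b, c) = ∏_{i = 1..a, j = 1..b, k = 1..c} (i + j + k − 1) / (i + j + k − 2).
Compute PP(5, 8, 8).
PP(5, 8, 8) = 3940599631842016

Evaluate the triple product over i = 1..5, j = 1..8, k = 1..8. The factors are (2/1) · (3/2) · (4/3) · (5/4) · (6/5) · (7/6) · (8/7) · (9/8) · … (320 factors total). The numerators and denominators telescope so the product is an integer; carrying out the multiplication exactly gives PP(5, 8, 8) = 3940599631842016.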